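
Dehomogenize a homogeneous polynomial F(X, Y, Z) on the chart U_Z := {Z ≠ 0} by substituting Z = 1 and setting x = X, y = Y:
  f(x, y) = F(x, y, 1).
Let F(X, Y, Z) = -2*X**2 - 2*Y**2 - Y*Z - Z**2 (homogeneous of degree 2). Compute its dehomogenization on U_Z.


f(x, y) = -2*x**2 - 2*y**2 - y - 1

On U_Z we set Z = 1. Each monomial c·X^i·Y^j·Z^k in F becomes c·x^i·y^j·1^k = c·x^i·y^j.
Substituting Z = 1: F(X, Y, 1) = -2*x**2 - 2*y**2 - y - 1.
Note: deg(f) ≤ deg(F) = 2; strict inequality happens when F is divisible by Z (lost terms).


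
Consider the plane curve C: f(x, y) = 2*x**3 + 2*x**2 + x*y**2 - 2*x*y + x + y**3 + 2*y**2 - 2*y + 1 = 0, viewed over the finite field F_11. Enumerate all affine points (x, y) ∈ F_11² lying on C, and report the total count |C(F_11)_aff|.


Affine F_11-points: {(3, 2), (3, 5), (3, 10), (4, 0), (6, 1), (7, 0), (8, 10), (10, 0), (10, 10)}; count = 9.

For each of the 121 pairs (x, y) ∈ F_11², evaluate f(x, y) mod 11. Record the zeros.
  x = 0: [0↦1, 1↦2, 2↦2, 3↦7, 4↦1, 5↦1, 6↦2, 7↦10, 8↦9, 9↦5, 10↦4]  zeros at y ∈ ∅
  x = 1: [0↦6, 1↦6, 2↦7, 3↦4, 4↦3, 5↦10, 6↦9, 7↦6, 8↦7, 9↦7, 10↦1]  zeros at y ∈ ∅
  x = 2: [0↦5, 1↦4, 2↦6, 3↦6, 4↦10, 5↦2, 6↦10, 7↦7, 8↦10, 9↦3, 10↦3]  zeros at y ∈ ∅
  x = 3: [0↦10, 1↦8, 2↦0, 3↦3, 4↦1, 5↦0, 6↦6, 7↦3, 8↦8, 9↦5, 10↦0]  zeros at y ∈ {2, 5, 10}
  x = 4: [0↦0, 1↦8, 2↦1, 3↦7, 4↦10, 5↦5, 6↦9, 7↦6, 8↦2, 9↦3, 10↦4]  zeros at y ∈ {0}
  x = 5: [0↦9, 1↦5, 2↦10, 3↦8, 4↦5, 5↦7, 6↦9, 7↦6, 8↦4, 9↦9, 10↦5]  zeros at y ∈ ∅
  x = 6: [0↦5, 1↦0, 2↦6, 3↦7, 4↦9, 5↦7, 6↦7, 7↦4, 8↦4, 9↦2, 10↦4]  zeros at y ∈ {1}
  x = 7: [0↦0, 1↦5, 2↦1, 3↦5, 4↦1, 5↦6, 6↦4, 7↦1, 8↦3, 9↦5, 10↦2]  zeros at y ∈ {0}
  x = 8: [0↦6, 1↦10, 2↦7, 3↦3, 4↦4, 5↦5, 6↦1, 7↦9, 8↦2, 9↦8, 10↦0]  zeros at y ∈ {10}
  x = 9: [0↦2, 1↦5, 2↦3, 3↦2, 4↦8, 5↦5, 6↦10, 7↦7, 8↦2, 9↦1, 10↦10]  zeros at y ∈ ∅
  x = 10: [0↦0, 1↦2, 2↦1, 3↦3, 4↦3, 5↦7, 6↦10, 7↦7, 8↦4, 9↦7, 10↦0]  zeros at y ∈ {0, 10}
Collecting zeros: affine points = {(3, 2), (3, 5), (3, 10), (4, 0), (6, 1), (7, 0), (8, 10), (10, 0), (10, 10)}.
Total count |C(F_11)_aff| = 9.


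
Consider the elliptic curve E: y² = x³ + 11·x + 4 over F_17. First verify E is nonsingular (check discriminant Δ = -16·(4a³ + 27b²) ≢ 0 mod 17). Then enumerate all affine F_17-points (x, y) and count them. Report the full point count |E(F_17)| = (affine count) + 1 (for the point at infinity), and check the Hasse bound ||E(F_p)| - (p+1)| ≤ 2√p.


Affine points = {(0, 2), (0, 15), (1, 4), (1, 13), (2, 0), (3, 8), (3, 9), (7, 4), (7, 13), (8, 3), (8, 14), (9, 4), (9, 13), (10, 3), (10, 14), (13, 7), (13, 10), (15, 5), (15, 12), (16, 3), (16, 14)}; affine count = 21; |E(F_17)| = 22.

Discriminant check: Δ ∝ 4a³ + 27b² = 4·11³ + 27·4² = 4·1331 + 27·16 ≡ 10 (mod 17). Nonzero ⇒ E is nonsingular.
For each x ∈ F_17, compute rhs = x³ + 11·x + 4 mod 17, then count y ∈ F_17 with y² ≡ rhs.
  x = 0: rhs = 4, matching y values: 2, 15 (2 points).
  x = 1: rhs = 16, matching y values: 4, 13 (2 points).
  x = 2: rhs = 0, matching y values: 0 (1 points).
  x = 3: rhs = 13, matching y values: 8, 9 (2 points).
  x = 4: rhs = 10, matching y values: none (0 points).
  x = 5: rhs = 14, matching y values: none (0 points).
  x = 6: rhs = 14, matching y values: none (0 points).
  x = 7: rhs = 16, matching y values: 4, 13 (2 points).
  x = 8: rhs = 9, matching y values: 3, 14 (2 points).
  x = 9: rhs = 16, matching y values: 4, 13 (2 points).
  x = 10: rhs = 9, matching y values: 3, 14 (2 points).
  x = 11: rhs = 11, matching y values: none (0 points).
  x = 12: rhs = 11, matching y values: none (0 points).
  x = 13: rhs = 15, matching y values: 7, 10 (2 points).
  x = 14: rhs = 12, matching y values: none (0 points).
  x = 15: rhs = 8, matching y values: 5, 12 (2 points).
  x = 16: rhs = 9, matching y values: 3, 14 (2 points).
Total affine count: 21.
Full point count |E(F_17)| = 21 + 1 = 22.
Hasse bound: |22 − (17+1)| = |4| = 4 ≤ 2√17 ≈ 8.2462 ✓.


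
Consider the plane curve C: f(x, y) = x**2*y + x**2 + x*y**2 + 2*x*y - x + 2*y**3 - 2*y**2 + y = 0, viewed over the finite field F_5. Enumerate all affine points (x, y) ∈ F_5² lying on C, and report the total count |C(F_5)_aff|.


Affine F_5-points: {(0, 0), (0, 2), (0, 4), (1, 0), (1, 1), (1, 2), (3, 1)}; count = 7.

For each of the 25 pairs (x, y) ∈ F_5², evaluate f(x, y) mod 5. Record the zeros.
  x = 0: [0↦0, 1↦1, 2↦0, 3↦4, 4↦0]  zeros at y ∈ {0, 2, 4}
  x = 1: [0↦0, 1↦0, 2↦0, 3↦2, 4↦3]  zeros at y ∈ {0, 1, 2}
  x = 2: [0↦2, 1↦3, 2↦1, 3↦3, 4↦1]  zeros at y ∈ ∅
  x = 3: [0↦1, 1↦0, 2↦3, 3↦2, 4↦4]  zeros at y ∈ {1}
  x = 4: [0↦2, 1↦1, 2↦1, 3↦4, 4↦2]  zeros at y ∈ ∅
Collecting zeros: affine points = {(0, 0), (0, 2), (0, 4), (1, 0), (1, 1), (1, 2), (3, 1)}.
Total count |C(F_5)_aff| = 7.


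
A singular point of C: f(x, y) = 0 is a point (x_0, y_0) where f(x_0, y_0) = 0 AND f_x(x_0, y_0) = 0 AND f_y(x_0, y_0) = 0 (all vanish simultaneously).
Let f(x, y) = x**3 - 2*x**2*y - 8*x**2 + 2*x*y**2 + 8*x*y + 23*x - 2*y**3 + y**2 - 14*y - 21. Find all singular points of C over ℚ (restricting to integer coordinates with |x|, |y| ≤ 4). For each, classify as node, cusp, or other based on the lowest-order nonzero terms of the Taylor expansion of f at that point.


Singular points: {(3, 1)}; classification: node.

Compute partial derivatives:
  f_x = 3*x**2 - 4*x*y - 16*x + 2*y**2 + 8*y + 23.
  f_y = -2*x**2 + 4*x*y + 8*x - 6*y**2 + 2*y - 14.
Scan x_0 ∈ {−4, ..., 4}. For each x_0, f_y(x_0, y) is a polynomial in y; find its integer roots y ∈ {−4, ..., 4}, then test f_x and f at those candidates.
  x = -4: f_y(-4, y) = -6*y**2 - 14*y - 78; no integer root y with |y| ≤ 4.
  x = -3: f_y(-3, y) = -6*y**2 - 10*y - 56; no integer root y with |y| ≤ 4.
  x = -2: f_y(-2, y) = -6*y**2 - 6*y - 38; no integer root y with |y| ≤ 4.
  x = -1: f_y(-1, y) = -6*y**2 - 2*y - 24; no integer root y with |y| ≤ 4.
  x = 0: f_y(0, y) = -6*y**2 + 2*y - 14; no integer root y with |y| ≤ 4.
  x = 1: f_y(1, y) = -6*y**2 + 6*y - 8; no integer root y with |y| ≤ 4.
  x = 2: f_y(2, y) = -6*y**2 + 10*y - 6; no integer root y with |y| ≤ 4.
  x = 3: f_y(3, y) = -6*y**2 + 14*y - 8; vanishes at y ∈ {1}. (3, 1): f_x = 0, f = 0 — SINGULAR.
  x = 4: f_y(4, y) = -6*y**2 + 18*y - 14; no integer root y with |y| ≤ 4.
Only singular point on the grid: (3, 1).
Classify: substitute x = 3 + u, y = 1 + v and expand: f = u**3 - 2*u**2*v - u**2 + 2*u*v**2 - 2*v**3 + v**2.
No constant or linear terms (consistent with a singular point). Quadratic part: -u**2 + v**2. Cubic part: u**3 - 2*u**2*v + 2*u*v**2 - 2*v**3.
The quadratic part v**2 - u**2 = (v − u)(v + u) splits into two distinct linear factors, so there are two distinct tangent lines y − 1 = ±(x − 3) — this is a node (ordinary double point).
Classification: node.


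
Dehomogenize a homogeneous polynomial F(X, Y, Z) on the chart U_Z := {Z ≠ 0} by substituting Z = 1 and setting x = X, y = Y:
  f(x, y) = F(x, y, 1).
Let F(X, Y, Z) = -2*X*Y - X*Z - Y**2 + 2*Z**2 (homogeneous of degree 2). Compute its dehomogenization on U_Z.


f(x, y) = -2*x*y - x - y**2 + 2

On U_Z we set Z = 1. Each monomial c·X^i·Y^j·Z^k in F becomes c·x^i·y^j·1^k = c·x^i·y^j.
Substituting Z = 1: F(X, Y, 1) = -2*x*y - x - y**2 + 2.
Note: deg(f) ≤ deg(F) = 2; strict inequality happens when F is divisible by Z (lost terms).


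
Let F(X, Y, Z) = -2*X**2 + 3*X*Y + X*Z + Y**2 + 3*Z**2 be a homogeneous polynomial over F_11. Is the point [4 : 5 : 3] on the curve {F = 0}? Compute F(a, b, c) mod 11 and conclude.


F(4,5,3) ≡ 4 (mod 11); P is NOT on the curve.

Evaluate F(4, 5, 3) term-by-term (mod 11).
  -2*X**2 ↦ -2·16·1·1 = -32
  3*X*Y ↦ 3·4·5·1 = 60
  X*Z ↦ 1·4·1·3 = 12
  Y**2 ↦ 1·1·25·1 = 25
  3*Z**2 ↦ 3·1·1·9 = 27
Sum: F(4, 5, 3) = (-32) + (60) + (12) + (25) + (27) = 92.
Reducing mod 11: 92 ≡ 4 (mod 11).
Since F(a, b, c) ≡ 4 ≠ 0 (mod 11), P does NOT lie on the curve.


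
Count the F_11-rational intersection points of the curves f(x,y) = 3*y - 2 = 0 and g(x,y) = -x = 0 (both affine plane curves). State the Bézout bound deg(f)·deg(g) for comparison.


Common zeros: {(0, 8)}; count = 1; Bézout bound = 1.

deg(f) = 1, deg(g) = 1, so Bézout bound = 1.
Scan x ∈ F_11. For each x, list the y ∈ F_11 with f(x, y) ≡ 0 and those with g(x, y) ≡ 0 (mod 11); the common zeros in that column are the intersection.
  x = 0: f ≡ 0 at y ∈ {8}; g ≡ 0 at y ∈ {0, 1, 2, 3, 4, 5, 6, 7, 8, 9, 10}; common: {8}.
  x = 1: f ≡ 0 at y ∈ {8}; g ≡ 0 at y ∈ ∅; common: ∅.
  x = 2: f ≡ 0 at y ∈ {8}; g ≡ 0 at y ∈ ∅; common: ∅.
  x = 3: f ≡ 0 at y ∈ {8}; g ≡ 0 at y ∈ ∅; common: ∅.
  x = 4: f ≡ 0 at y ∈ {8}; g ≡ 0 at y ∈ ∅; common: ∅.
  x = 5: f ≡ 0 at y ∈ {8}; g ≡ 0 at y ∈ ∅; common: ∅.
  x = 6: f ≡ 0 at y ∈ {8}; g ≡ 0 at y ∈ ∅; common: ∅.
  x = 7: f ≡ 0 at y ∈ {8}; g ≡ 0 at y ∈ ∅; common: ∅.
  x = 8: f ≡ 0 at y ∈ {8}; g ≡ 0 at y ∈ ∅; common: ∅.
  x = 9: f ≡ 0 at y ∈ {8}; g ≡ 0 at y ∈ ∅; common: ∅.
  x = 10: f ≡ 0 at y ∈ {8}; g ≡ 0 at y ∈ ∅; common: ∅.
Collecting: common zeros = {(0, 8)}, so the count is 1.
Comparison with the Bézout bound: 1 ≤ 1 = deg(f)·deg(g), as expected for curves with no common component (the bound is attained).


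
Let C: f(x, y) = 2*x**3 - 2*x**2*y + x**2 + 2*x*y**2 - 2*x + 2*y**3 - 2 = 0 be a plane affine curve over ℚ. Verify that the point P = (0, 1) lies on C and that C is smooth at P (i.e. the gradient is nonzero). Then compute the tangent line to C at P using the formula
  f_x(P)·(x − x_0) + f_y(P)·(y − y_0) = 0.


Tangent line at P: 6*y - 6 = 0.

Step 1: f(0, 1) = 0, so P lies on C.
Step 2: partial derivatives
  f_x(x, y) = 6*x**2 - 4*x*y + 2*x + 2*y**2 - 2, f_y(x, y) = -2*x**2 + 4*x*y + 6*y**2.
  f_x(P) = 0, f_y(P) = 6 (gradient nonzero, so P is smooth).
Step 3: tangent line at P: 0·(x − 0) + 6·(y − 1) = 0.
Expanding: 6*y - 6 = 0.


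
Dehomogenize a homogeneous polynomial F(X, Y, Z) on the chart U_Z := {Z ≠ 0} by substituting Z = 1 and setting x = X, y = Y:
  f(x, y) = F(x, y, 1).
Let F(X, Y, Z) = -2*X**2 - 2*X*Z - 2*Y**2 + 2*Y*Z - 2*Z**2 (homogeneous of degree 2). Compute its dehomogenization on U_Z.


f(x, y) = -2*x**2 - 2*x - 2*y**2 + 2*y - 2

On U_Z we set Z = 1. Each monomial c·X^i·Y^j·Z^k in F becomes c·x^i·y^j·1^k = c·x^i·y^j.
Substituting Z = 1: F(X, Y, 1) = -2*x**2 - 2*x - 2*y**2 + 2*y - 2.
Note: deg(f) ≤ deg(F) = 2; strict inequality happens when F is divisible by Z (lost terms).


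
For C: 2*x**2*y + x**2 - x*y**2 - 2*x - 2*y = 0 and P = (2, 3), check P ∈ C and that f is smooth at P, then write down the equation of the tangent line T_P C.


Tangent line at P: 17*x - 6*y - 16 = 0.

Step 1: f(2, 3) = 0, so P lies on C.
Step 2: partial derivatives
  f_x(x, y) = 4*x*y + 2*x - y**2 - 2, f_y(x, y) = 2*x**2 - 2*x*y - 2.
  f_x(P) = 17, f_y(P) = -6 (gradient nonzero, so P is smooth).
Step 3: tangent line at P: 17·(x − 2) + -6·(y − 3) = 0.
Expanding: 17*x - 6*y - 16 = 0.


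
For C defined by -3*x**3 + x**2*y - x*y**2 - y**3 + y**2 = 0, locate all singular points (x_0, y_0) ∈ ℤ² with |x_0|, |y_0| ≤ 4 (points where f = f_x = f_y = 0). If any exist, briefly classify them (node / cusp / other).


Singular points: {(0, 0)}; classification: cusp.

Compute partial derivatives:
  f_x = -9*x**2 + 2*x*y - y**2.
  f_y = x**2 - 2*x*y - 3*y**2 + 2*y.
Scan x_0 ∈ {−4, ..., 4}. For each x_0, f_y(x_0, y) is a polynomial in y; find its integer roots y ∈ {−4, ..., 4}, then test f_x and f at those candidates.
  x = -4: f_y(-4, y) = -3*y**2 + 10*y + 16; no integer root y with |y| ≤ 4.
  x = -3: f_y(-3, y) = -3*y**2 + 8*y + 9; no integer root y with |y| ≤ 4.
  x = -2: f_y(-2, y) = -3*y**2 + 6*y + 4; no integer root y with |y| ≤ 4.
  x = -1: f_y(-1, y) = -3*y**2 + 4*y + 1; no integer root y with |y| ≤ 4.
  x = 0: f_y(0, y) = -3*y**2 + 2*y; vanishes at y ∈ {0}. (0, 0): f_x = 0, f = 0 — SINGULAR.
  x = 1: f_y(1, y) = 1 - 3*y**2; no integer root y with |y| ≤ 4.
  x = 2: f_y(2, y) = -3*y**2 - 2*y + 4; no integer root y with |y| ≤ 4.
  x = 3: f_y(3, y) = -3*y**2 - 4*y + 9; no integer root y with |y| ≤ 4.
  x = 4: f_y(4, y) = -3*y**2 - 6*y + 16; no integer root y with |y| ≤ 4.
Only singular point on the grid: (0, 0).
Classify: substitute x = 0 + u, y = 0 + v and expand: f = -3*u**3 + u**2*v - u*v**2 - v**3 + v**2.
No constant or linear terms (consistent with a singular point). Quadratic part: v**2. Cubic part: -3*u**3 + u**2*v - u*v**2 - v**3.
The quadratic part v**2 is a perfect square, so there is a single (double) tangent line v = 0, i.e. y = 0. Restricting the cubic part to that line (v = 0) leaves -3*u**3 ≠ 0, so f is not divisible by v and the branch is v² ≈ 3*u**3 to lowest order — this is a cusp.
Classification: cusp.


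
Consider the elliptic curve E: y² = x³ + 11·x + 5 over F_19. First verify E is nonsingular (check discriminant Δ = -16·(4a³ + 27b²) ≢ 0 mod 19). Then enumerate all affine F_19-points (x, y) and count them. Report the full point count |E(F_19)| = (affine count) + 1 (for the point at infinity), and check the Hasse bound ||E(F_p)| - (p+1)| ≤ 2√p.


Affine points = {(0, 9), (0, 10), (1, 6), (1, 13), (2, 4), (2, 15), (7, 8), (7, 11), (8, 4), (8, 15), (9, 4), (9, 15), (15, 7), (15, 12)}; affine count = 14; |E(F_19)| = 15.

Discriminant check: Δ ∝ 4a³ + 27b² = 4·11³ + 27·5² = 4·1331 + 27·25 ≡ 14 (mod 19). Nonzero ⇒ E is nonsingular.
For each x ∈ F_19, compute rhs = x³ + 11·x + 5 mod 19, then count y ∈ F_19 with y² ≡ rhs.
  x = 0: rhs = 5, matching y values: 9, 10 (2 points).
  x = 1: rhs = 17, matching y values: 6, 13 (2 points).
  x = 2: rhs = 16, matching y values: 4, 15 (2 points).
  x = 3: rhs = 8, matching y values: none (0 points).
  x = 4: rhs = 18, matching y values: none (0 points).
  x = 5: rhs = 14, matching y values: none (0 points).
  x = 6: rhs = 2, matching y values: none (0 points).
  x = 7: rhs = 7, matching y values: 8, 11 (2 points).
  x = 8: rhs = 16, matching y values: 4, 15 (2 points).
  x = 9: rhs = 16, matching y values: 4, 15 (2 points).
  x = 10: rhs = 13, matching y values: none (0 points).
  x = 11: rhs = 13, matching y values: none (0 points).
  x = 12: rhs = 3, matching y values: none (0 points).
  x = 13: rhs = 8, matching y values: none (0 points).
  x = 14: rhs = 15, matching y values: none (0 points).
  x = 15: rhs = 11, matching y values: 7, 12 (2 points).
  x = 16: rhs = 2, matching y values: none (0 points).
  x = 17: rhs = 13, matching y values: none (0 points).
  x = 18: rhs = 12, matching y values: none (0 points).
Total affine count: 14.
Full point count |E(F_19)| = 14 + 1 = 15.
Hasse bound: |15 − (19+1)| = |-5| = 5 ≤ 2√19 ≈ 8.7178 ✓.


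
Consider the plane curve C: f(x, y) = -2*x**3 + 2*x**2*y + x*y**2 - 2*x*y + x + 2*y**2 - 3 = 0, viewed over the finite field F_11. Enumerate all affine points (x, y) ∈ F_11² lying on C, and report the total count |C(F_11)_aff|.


Affine F_11-points: {(1, 4), (1, 7), (3, 6), (3, 7), (4, 2), (4, 5), (6, 0), (6, 9), (7, 0), (7, 9), (8, 5), (8, 8), (9, 0)}; count = 13.

For each of the 121 pairs (x, y) ∈ F_11², evaluate f(x, y) mod 11. Record the zeros.
  x = 0: [0↦8, 1↦10, 2↦5, 3↦4, 4↦7, 5↦3, 6↦3, 7↦7, 8↦4, 9↦5, 10↦10]  zeros at y ∈ ∅
  x = 1: [0↦7, 1↦10, 2↦8, 3↦1, 4↦0, 5↦5, 6↦5, 7↦0, 8↦1, 9↦8, 10↦10]  zeros at y ∈ {4, 7}
  x = 2: [0↦5, 1↦2, 2↦7, 3↦9, 4↦8, 5↦4, 6↦8, 7↦9, 8↦7, 9↦2, 10↦5]  zeros at y ∈ ∅
  x = 3: [0↦1, 1↦7, 2↦1, 3↦5, 4↦8, 5↦10, 6↦0, 7↦0, 8↦10, 9↦8, 10↦5]  zeros at y ∈ {6, 7}
  x = 4: [0↦5, 1↦2, 2↦0, 3↦10, 4↦10, 5↦0, 6↦2, 7↦5, 8↦9, 9↦3, 10↦9]  zeros at y ∈ {2, 5}
  x = 5: [0↦5, 1↦8, 2↦3, 3↦1, 4↦2, 5↦6, 6↦2, 7↦1, 8↦3, 9↦8, 10↦5]  zeros at y ∈ ∅
  x = 6: [0↦0, 1↦2, 2↦9, 3↦10, 4↦5, 5↦5, 6↦10, 7↦9, 8↦2, 9↦0, 10↦3]  zeros at y ∈ {0, 9}
  x = 7: [0↦0, 1↦5, 2↦6, 3↦3, 4↦7, 5↦7, 6↦3, 7↦6, 8↦5, 9↦0, 10↦2]  zeros at y ∈ {0, 9}
  x = 8: [0↦4, 1↦5, 2↦4, 3↦1, 4↦7, 5↦0, 6↦2, 7↦2, 8↦0, 9↦7, 10↦1]  zeros at y ∈ {5, 8}
  x = 9: [0↦0, 1↦1, 2↦2, 3↦3, 4↦4, 5↦5, 6↦6, 7↦7, 8↦8, 9↦9, 10↦10]  zeros at y ∈ {0}
  x = 10: [0↦9, 1↦3, 2↦10, 3↦8, 4↦8, 5↦10, 6↦3, 7↦9, 8↦6, 9↦5, 10↦6]  zeros at y ∈ ∅
Collecting zeros: affine points = {(1, 4), (1, 7), (3, 6), (3, 7), (4, 2), (4, 5), (6, 0), (6, 9), (7, 0), (7, 9), (8, 5), (8, 8), (9, 0)}.
Total count |C(F_11)_aff| = 13.


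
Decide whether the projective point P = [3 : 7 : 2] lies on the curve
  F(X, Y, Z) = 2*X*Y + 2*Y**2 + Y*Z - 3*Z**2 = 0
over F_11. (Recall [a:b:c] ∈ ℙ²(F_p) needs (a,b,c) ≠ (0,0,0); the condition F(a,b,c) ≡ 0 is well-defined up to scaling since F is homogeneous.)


F(3,7,2) ≡ 10 (mod 11); P is NOT on the curve.

Evaluate F(3, 7, 2) term-by-term (mod 11).
  2*X*Y ↦ 2·3·7·1 = 42
  2*Y**2 ↦ 2·1·49·1 = 98
  Y*Z ↦ 1·1·7·2 = 14
  -3*Z**2 ↦ -3·1·1·4 = -12
Sum: F(3, 7, 2) = (42) + (98) + (14) + (-12) = 142.
Reducing mod 11: 142 ≡ 10 (mod 11).
Since F(a, b, c) ≡ 10 ≠ 0 (mod 11), P does NOT lie on the curve.


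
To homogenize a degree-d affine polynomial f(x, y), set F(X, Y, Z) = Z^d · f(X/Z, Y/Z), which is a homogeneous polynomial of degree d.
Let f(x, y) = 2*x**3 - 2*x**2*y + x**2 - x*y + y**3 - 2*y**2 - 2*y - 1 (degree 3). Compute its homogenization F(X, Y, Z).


F(X, Y, Z) = 2*X**3 - 2*X**2*Y + X**2*Z - X*Y*Z + Y**3 - 2*Y**2*Z - 2*Y*Z**2 - Z**3

deg(f) = 3.
Substitute x = X/Z, y = Y/Z into f, then multiply by Z^3.
  monomial 2·x^3·y^0 ↦ 2·X^3·Y^0·Z^0.
  monomial -2·x^2·y^1 ↦ -2·X^2·Y^1·Z^0.
  monomial 1·x^2·y^0 ↦ 1·X^2·Y^0·Z^1.
  monomial -1·x^1·y^1 ↦ -1·X^1·Y^1·Z^1.
  monomial 1·x^0·y^3 ↦ 1·X^0·Y^3·Z^0.
  monomial -2·x^0·y^2 ↦ -2·X^0·Y^2·Z^1.
  monomial -2·x^0·y^1 ↦ -2·X^0·Y^1·Z^2.
  monomial -1·x^0·y^0 ↦ -1·X^0·Y^0·Z^3.
Collecting: F(X, Y, Z) = 2*X**3 - 2*X**2*Y + X**2*Z - X*Y*Z + Y**3 - 2*Y**2*Z - 2*Y*Z**2 - Z**3.


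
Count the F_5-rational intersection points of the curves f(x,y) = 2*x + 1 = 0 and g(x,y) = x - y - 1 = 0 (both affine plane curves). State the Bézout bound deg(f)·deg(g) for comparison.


Common zeros: {(2, 1)}; count = 1; Bézout bound = 1.

deg(f) = 1, deg(g) = 1, so Bézout bound = 1.
Scan x ∈ F_5. For each x, list the y ∈ F_5 with f(x, y) ≡ 0 and those with g(x, y) ≡ 0 (mod 5); the common zeros in that column are the intersection.
  x = 0: f ≡ 0 at y ∈ ∅; g ≡ 0 at y ∈ {4}; common: ∅.
  x = 1: f ≡ 0 at y ∈ ∅; g ≡ 0 at y ∈ {0}; common: ∅.
  x = 2: f ≡ 0 at y ∈ {0, 1, 2, 3, 4}; g ≡ 0 at y ∈ {1}; common: {1}.
  x = 3: f ≡ 0 at y ∈ ∅; g ≡ 0 at y ∈ {2}; common: ∅.
  x = 4: f ≡ 0 at y ∈ ∅; g ≡ 0 at y ∈ {3}; common: ∅.
Collecting: common zeros = {(2, 1)}, so the count is 1.
Comparison with the Bézout bound: 1 ≤ 1 = deg(f)·deg(g), as expected for curves with no common component (the bound is attained).


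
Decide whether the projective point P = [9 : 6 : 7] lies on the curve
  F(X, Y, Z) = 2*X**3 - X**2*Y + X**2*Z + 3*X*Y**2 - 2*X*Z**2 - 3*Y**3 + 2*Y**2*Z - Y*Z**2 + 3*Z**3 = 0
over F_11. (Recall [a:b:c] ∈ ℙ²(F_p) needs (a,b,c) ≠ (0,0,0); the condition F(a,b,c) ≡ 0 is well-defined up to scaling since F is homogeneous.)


F(9,6,7) ≡ 9 (mod 11); P is NOT on the curve.

Evaluate F(9, 6, 7) term-by-term (mod 11).
  2*X**3 ↦ 2·729·1·1 = 1458
  -X**2*Y ↦ -1·81·6·1 = -486
  X**2*Z ↦ 1·81·1·7 = 567
  3*X*Y**2 ↦ 3·9·36·1 = 972
  -2*X*Z**2 ↦ -2·9·1·49 = -882
  -3*Y**3 ↦ -3·1·216·1 = -648
  2*Y**2*Z ↦ 2·1·36·7 = 504
  -Y*Z**2 ↦ -1·1·6·49 = -294
  3*Z**3 ↦ 3·1·1·343 = 1029
Sum: F(9, 6, 7) = (1458) + (-486) + (567) + (972) + (-882) + (-648) + (504) + (-294) + (1029) = 2220.
Reducing mod 11: 2220 ≡ 9 (mod 11).
Since F(a, b, c) ≡ 9 ≠ 0 (mod 11), P does NOT lie on the curve.


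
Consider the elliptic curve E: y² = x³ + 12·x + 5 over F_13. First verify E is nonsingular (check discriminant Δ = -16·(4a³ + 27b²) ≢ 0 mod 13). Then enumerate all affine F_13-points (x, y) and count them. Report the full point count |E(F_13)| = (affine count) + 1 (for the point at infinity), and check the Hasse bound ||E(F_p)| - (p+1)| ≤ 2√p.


Affine points = {(3, 4), (3, 9), (4, 0), (7, 4), (7, 9), (9, 6), (9, 7), (11, 5), (11, 8)}; affine count = 9; |E(F_13)| = 10.

Discriminant check: Δ ∝ 4a³ + 27b² = 4·12³ + 27·5² = 4·1728 + 27·25 ≡ 8 (mod 13). Nonzero ⇒ E is nonsingular.
For each x ∈ F_13, compute rhs = x³ + 12·x + 5 mod 13, then count y ∈ F_13 with y² ≡ rhs.
  x = 0: rhs = 5, matching y values: none (0 points).
  x = 1: rhs = 5, matching y values: none (0 points).
  x = 2: rhs = 11, matching y values: none (0 points).
  x = 3: rhs = 3, matching y values: 4, 9 (2 points).
  x = 4: rhs = 0, matching y values: 0 (1 points).
  x = 5: rhs = 8, matching y values: none (0 points).
  x = 6: rhs = 7, matching y values: none (0 points).
  x = 7: rhs = 3, matching y values: 4, 9 (2 points).
  x = 8: rhs = 2, matching y values: none (0 points).
  x = 9: rhs = 10, matching y values: 6, 7 (2 points).
  x = 10: rhs = 7, matching y values: none (0 points).
  x = 11: rhs = 12, matching y values: 5, 8 (2 points).
  x = 12: rhs = 5, matching y values: none (0 points).
Total affine count: 9.
Full point count |E(F_13)| = 9 + 1 = 10.
Hasse bound: |10 − (13+1)| = |-4| = 4 ≤ 2√13 ≈ 7.2111 ✓.


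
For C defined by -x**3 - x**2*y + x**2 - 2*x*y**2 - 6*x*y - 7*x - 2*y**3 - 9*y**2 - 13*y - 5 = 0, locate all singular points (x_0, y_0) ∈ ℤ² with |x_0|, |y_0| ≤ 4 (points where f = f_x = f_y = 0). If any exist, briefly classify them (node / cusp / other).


Singular points: {(1, -2)}; classification: cusp.

Compute partial derivatives:
  f_x = -3*x**2 - 2*x*y + 2*x - 2*y**2 - 6*y - 7.
  f_y = -x**2 - 4*x*y - 6*x - 6*y**2 - 18*y - 13.
Scan x_0 ∈ {−4, ..., 4}. For each x_0, f_y(x_0, y) is a polynomial in y; find its integer roots y ∈ {−4, ..., 4}, then test f_x and f at those candidates.
  x = -4: f_y(-4, y) = -6*y**2 - 2*y - 5; no integer root y with |y| ≤ 4.
  x = -3: f_y(-3, y) = -6*y**2 - 6*y - 4; no integer root y with |y| ≤ 4.
  x = -2: f_y(-2, y) = -6*y**2 - 10*y - 5; no integer root y with |y| ≤ 4.
  x = -1: f_y(-1, y) = -6*y**2 - 14*y - 8; vanishes at y ∈ {-1}. (-1, -1): f_x = -10 ≠ 0.
  x = 0: f_y(0, y) = -6*y**2 - 18*y - 13; no integer root y with |y| ≤ 4.
  x = 1: f_y(1, y) = -6*y**2 - 22*y - 20; vanishes at y ∈ {-2}. (1, -2): f_x = 0, f = 0 — SINGULAR.
  x = 2: f_y(2, y) = -6*y**2 - 26*y - 29; no integer root y with |y| ≤ 4.
  x = 3: f_y(3, y) = -6*y**2 - 30*y - 40; no integer root y with |y| ≤ 4.
  x = 4: f_y(4, y) = -6*y**2 - 34*y - 53; no integer root y with |y| ≤ 4.
Only singular point on the grid: (1, -2).
Classify: substitute x = 1 + u, y = -2 + v and expand: f = -u**3 - u**2*v - 2*u*v**2 - 2*v**3 + v**2.
No constant or linear terms (consistent with a singular point). Quadratic part: v**2. Cubic part: -u**3 - u**2*v - 2*u*v**2 - 2*v**3.
The quadratic part v**2 is a perfect square, so there is a single (double) tangent line v = 0, i.e. y = -2. Restricting the cubic part to that line (v = 0) leaves -u**3 ≠ 0, so f is not divisible by v and the branch is v² ≈ u**3 to lowest order — this is a cusp.
Classification: cusp.


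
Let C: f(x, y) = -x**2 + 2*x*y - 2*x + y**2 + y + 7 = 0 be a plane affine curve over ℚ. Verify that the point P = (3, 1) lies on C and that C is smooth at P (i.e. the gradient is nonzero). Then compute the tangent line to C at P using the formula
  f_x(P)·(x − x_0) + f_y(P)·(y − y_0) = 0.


Tangent line at P: -6*x + 9*y + 9 = 0.

Step 1: f(3, 1) = 0, so P lies on C.
Step 2: partial derivatives
  f_x(x, y) = -2*x + 2*y - 2, f_y(x, y) = 2*x + 2*y + 1.
  f_x(P) = -6, f_y(P) = 9 (gradient nonzero, so P is smooth).
Step 3: tangent line at P: -6·(x − 3) + 9·(y − 1) = 0.
Expanding: -6*x + 9*y + 9 = 0.


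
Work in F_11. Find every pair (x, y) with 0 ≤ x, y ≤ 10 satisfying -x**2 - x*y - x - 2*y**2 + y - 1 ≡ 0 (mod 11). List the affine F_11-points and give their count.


Affine F_11-points: {(0, 8), (0, 9), (1, 2), (1, 9), (2, 8), (6, 7), (7, 2), (7, 6), (8, 6), (8, 7)}; count = 10.

For each of the 121 pairs (x, y) ∈ F_11², evaluate f(x, y) mod 11. Record the zeros.
  x = 0: [0↦10, 1↦9, 2↦4, 3↦6, 4↦4, 5↦9, 6↦10, 7↦7, 8↦0, 9↦0, 10↦7]  zeros at y ∈ {8, 9}
  x = 1: [0↦8, 1↦6, 2↦0, 3↦1, 4↦9, 5↦2, 6↦2, 7↦9, 8↦1, 9↦0, 10↦6]  zeros at y ∈ {2, 9}
  x = 2: [0↦4, 1↦1, 2↦5, 3↦5, 4↦1, 5↦4, 6↦3, 7↦9, 8↦0, 9↦9, 10↦3]  zeros at y ∈ {8}
  x = 3: [0↦9, 1↦5, 2↦8, 3↦7, 4↦2, 5↦4, 6↦2, 7↦7, 8↦8, 9↦5, 10↦9]  zeros at y ∈ ∅
  x = 4: [0↦1, 1↦7, 2↦9, 3↦7, 4↦1, 5↦2, 6↦10, 7↦3, 8↦3, 9↦10, 10↦2]  zeros at y ∈ ∅
  x = 5: [0↦2, 1↦7, 2↦8, 3↦5, 4↦9, 5↦9, 6↦5, 7↦8, 8↦7, 9↦2, 10↦4]  zeros at y ∈ ∅
  x = 6: [0↦1, 1↦5, 2↦5, 3↦1, 4↦4, 5↦3, 6↦9, 7↦0, 8↦9, 9↦3, 10↦4]  zeros at y ∈ {7}
  x = 7: [0↦9, 1↦1, 2↦0, 3↦6, 4↦8, 5↦6, 6↦0, 7↦1, 8↦9, 9↦2, 10↦2]  zeros at y ∈ {2, 6}
  x = 8: [0↦4, 1↦6, 2↦4, 3↦9, 4↦10, 5↦7, 6↦0, 7↦0, 8↦7, 9↦10, 10↦9]  zeros at y ∈ {6, 7}
  x = 9: [0↦8, 1↦9, 2↦6, 3↦10, 4↦10, 5↦6, 6↦9, 7↦8, 8↦3, 9↦5, 10↦3]  zeros at y ∈ ∅
  x = 10: [0↦10, 1↦10, 2↦6, 3↦9, 4↦8, 5↦3, 6↦5, 7↦3, 8↦8, 9↦9, 10↦6]  zeros at y ∈ ∅
Collecting zeros: affine points = {(0, 8), (0, 9), (1, 2), (1, 9), (2, 8), (6, 7), (7, 2), (7, 6), (8, 6), (8, 7)}.
Total count |C(F_11)_aff| = 10.


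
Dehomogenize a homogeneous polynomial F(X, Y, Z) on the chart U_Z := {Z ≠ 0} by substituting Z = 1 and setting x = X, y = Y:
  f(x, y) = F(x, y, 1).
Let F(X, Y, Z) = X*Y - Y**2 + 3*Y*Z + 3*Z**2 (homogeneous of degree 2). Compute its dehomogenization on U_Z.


f(x, y) = x*y - y**2 + 3*y + 3

On U_Z we set Z = 1. Each monomial c·X^i·Y^j·Z^k in F becomes c·x^i·y^j·1^k = c·x^i·y^j.
Substituting Z = 1: F(X, Y, 1) = x*y - y**2 + 3*y + 3.
Note: deg(f) ≤ deg(F) = 2; strict inequality happens when F is divisible by Z (lost terms).


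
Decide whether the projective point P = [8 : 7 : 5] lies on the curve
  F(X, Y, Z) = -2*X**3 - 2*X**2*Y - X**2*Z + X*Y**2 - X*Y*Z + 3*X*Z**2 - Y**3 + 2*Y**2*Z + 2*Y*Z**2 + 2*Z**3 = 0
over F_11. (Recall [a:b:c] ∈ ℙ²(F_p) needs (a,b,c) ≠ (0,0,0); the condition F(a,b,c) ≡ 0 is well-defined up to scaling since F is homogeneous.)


F(8,7,5) ≡ 0 (mod 11); P is on the curve.

Evaluate F(8, 7, 5) term-by-term (mod 11).
  -2*X**3 ↦ -2·512·1·1 = -1024
  -2*X**2*Y ↦ -2·64·7·1 = -896
  -X**2*Z ↦ -1·64·1·5 = -320
  X*Y**2 ↦ 1·8·49·1 = 392
  -X*Y*Z ↦ -1·8·7·5 = -280
  3*X*Z**2 ↦ 3·8·1·25 = 600
  -Y**3 ↦ -1·1·343·1 = -343
  2*Y**2*Z ↦ 2·1·49·5 = 490
  2*Y*Z**2 ↦ 2·1·7·25 = 350
  2*Z**3 ↦ 2·1·1·125 = 250
Sum: F(8, 7, 5) = (-1024) + (-896) + (-320) + (392) + (-280) + (600) + (-343) + (490) + (350) + (250) = -781.
Reducing mod 11: -781 ≡ 0 (mod 11).
Since F(a, b, c) ≡ 0 (mod 11), P lies on the curve.


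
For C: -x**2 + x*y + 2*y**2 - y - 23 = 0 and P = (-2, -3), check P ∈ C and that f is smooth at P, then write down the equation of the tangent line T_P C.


Tangent line at P: x - 15*y - 43 = 0.

Step 1: f(-2, -3) = 0, so P lies on C.
Step 2: partial derivatives
  f_x(x, y) = -2*x + y, f_y(x, y) = x + 4*y - 1.
  f_x(P) = 1, f_y(P) = -15 (gradient nonzero, so P is smooth).
Step 3: tangent line at P: 1·(x − -2) + -15·(y − -3) = 0.
Expanding: x - 15*y - 43 = 0.


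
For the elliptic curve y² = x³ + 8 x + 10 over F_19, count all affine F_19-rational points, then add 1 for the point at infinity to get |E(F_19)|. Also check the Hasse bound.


Affine points = {(1, 0), (3, 2), (3, 17), (4, 7), (4, 12), (5, 2), (5, 17), (8, 4), (8, 15), (10, 8), (10, 11), (11, 2), (11, 17), (14, 4), (14, 15), (15, 3), (15, 16), (16, 4), (16, 15), (17, 9), (17, 10), (18, 1), (18, 18)}; affine count = 23; |E(F_19)| = 24.

Discriminant check: Δ ∝ 4a³ + 27b² = 4·8³ + 27·10² = 4·512 + 27·100 ≡ 17 (mod 19). Nonzero ⇒ E is nonsingular.
For each x ∈ F_19, compute rhs = x³ + 8·x + 10 mod 19, then count y ∈ F_19 with y² ≡ rhs.
  x = 0: rhs = 10, matching y values: none (0 points).
  x = 1: rhs = 0, matching y values: 0 (1 points).
  x = 2: rhs = 15, matching y values: none (0 points).
  x = 3: rhs = 4, matching y values: 2, 17 (2 points).
  x = 4: rhs = 11, matching y values: 7, 12 (2 points).
  x = 5: rhs = 4, matching y values: 2, 17 (2 points).
  x = 6: rhs = 8, matching y values: none (0 points).
  x = 7: rhs = 10, matching y values: none (0 points).
  x = 8: rhs = 16, matching y values: 4, 15 (2 points).
  x = 9: rhs = 13, matching y values: none (0 points).
  x = 10: rhs = 7, matching y values: 8, 11 (2 points).
  x = 11: rhs = 4, matching y values: 2, 17 (2 points).
  x = 12: rhs = 10, matching y values: none (0 points).
  x = 13: rhs = 12, matching y values: none (0 points).
  x = 14: rhs = 16, matching y values: 4, 15 (2 points).
  x = 15: rhs = 9, matching y values: 3, 16 (2 points).
  x = 16: rhs = 16, matching y values: 4, 15 (2 points).
  x = 17: rhs = 5, matching y values: 9, 10 (2 points).
  x = 18: rhs = 1, matching y values: 1, 18 (2 points).
Total affine count: 23.
Full point count |E(F_19)| = 23 + 1 = 24.
Hasse bound: |24 − (19+1)| = |4| = 4 ≤ 2√19 ≈ 8.7178 ✓.


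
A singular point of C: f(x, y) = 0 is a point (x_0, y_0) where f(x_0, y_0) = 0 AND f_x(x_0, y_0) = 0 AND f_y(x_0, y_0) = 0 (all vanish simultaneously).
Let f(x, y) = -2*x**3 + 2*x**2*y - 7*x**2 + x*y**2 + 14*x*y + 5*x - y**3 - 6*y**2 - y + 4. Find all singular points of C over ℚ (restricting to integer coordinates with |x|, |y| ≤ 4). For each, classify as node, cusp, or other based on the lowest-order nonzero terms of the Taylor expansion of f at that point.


Singular points: {(-2, -3)}; classification: node.

Compute partial derivatives:
  f_x = -6*x**2 + 4*x*y - 14*x + y**2 + 14*y + 5.
  f_y = 2*x**2 + 2*x*y + 14*x - 3*y**2 - 12*y - 1.
Scan x_0 ∈ {−4, ..., 4}. For each x_0, f_y(x_0, y) is a polynomial in y; find its integer roots y ∈ {−4, ..., 4}, then test f_x and f at those candidates.
  x = -4: f_y(-4, y) = -3*y**2 - 20*y - 25; no integer root y with |y| ≤ 4.
  x = -3: f_y(-3, y) = -3*y**2 - 18*y - 25; no integer root y with |y| ≤ 4.
  x = -2: f_y(-2, y) = -3*y**2 - 16*y - 21; vanishes at y ∈ {-3}. (-2, -3): f_x = 0, f = 0 — SINGULAR.
  x = -1: f_y(-1, y) = -3*y**2 - 14*y - 13; no integer root y with |y| ≤ 4.
  x = 0: f_y(0, y) = -3*y**2 - 12*y - 1; no integer root y with |y| ≤ 4.
  x = 1: f_y(1, y) = -3*y**2 - 10*y + 15; no integer root y with |y| ≤ 4.
  x = 2: f_y(2, y) = -3*y**2 - 8*y + 35; no integer root y with |y| ≤ 4.
  x = 3: f_y(3, y) = -3*y**2 - 6*y + 59; no integer root y with |y| ≤ 4.
  x = 4: f_y(4, y) = -3*y**2 - 4*y + 87; no integer root y with |y| ≤ 4.
Only singular point on the grid: (-2, -3).
Classify: substitute x = -2 + u, y = -3 + v and expand: f = -2*u**3 + 2*u**2*v - u**2 + u*v**2 - v**3 + v**2.
No constant or linear terms (consistent with a singular point). Quadratic part: -u**2 + v**2. Cubic part: -2*u**3 + 2*u**2*v + u*v**2 - v**3.
The quadratic part v**2 - u**2 = (v − u)(v + u) splits into two distinct linear factors, so there are two distinct tangent lines y − -3 = ±(x − -2) — this is a node (ordinary double point).
Classification: node.


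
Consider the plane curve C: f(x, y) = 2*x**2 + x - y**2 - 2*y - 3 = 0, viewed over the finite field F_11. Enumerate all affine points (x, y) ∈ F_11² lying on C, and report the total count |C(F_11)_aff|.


Affine F_11-points: {(0, 2), (0, 7), (1, 0), (1, 9), (4, 0), (4, 9), (5, 2), (5, 7), (7, 1), (7, 8), (9, 1), (9, 8)}; count = 12.

For each of the 121 pairs (x, y) ∈ F_11², evaluate f(x, y) mod 11. Record the zeros.
  x = 0: [0↦8, 1↦5, 2↦0, 3↦4, 4↦6, 5↦6, 6↦4, 7↦0, 8↦5, 9↦8, 10↦9]  zeros at y ∈ {2, 7}
  x = 1: [0↦0, 1↦8, 2↦3, 3↦7, 4↦9, 5↦9, 6↦7, 7↦3, 8↦8, 9↦0, 10↦1]  zeros at y ∈ {0, 9}
  x = 2: [0↦7, 1↦4, 2↦10, 3↦3, 4↦5, 5↦5, 6↦3, 7↦10, 8↦4, 9↦7, 10↦8]  zeros at y ∈ ∅
  x = 3: [0↦7, 1↦4, 2↦10, 3↦3, 4↦5, 5↦5, 6↦3, 7↦10, 8↦4, 9↦7, 10↦8]  zeros at y ∈ ∅
  x = 4: [0↦0, 1↦8, 2↦3, 3↦7, 4↦9, 5↦9, 6↦7, 7↦3, 8↦8, 9↦0, 10↦1]  zeros at y ∈ {0, 9}
  x = 5: [0↦8, 1↦5, 2↦0, 3↦4, 4↦6, 5↦6, 6↦4, 7↦0, 8↦5, 9↦8, 10↦9]  zeros at y ∈ {2, 7}
  x = 6: [0↦9, 1↦6, 2↦1, 3↦5, 4↦7, 5↦7, 6↦5, 7↦1, 8↦6, 9↦9, 10↦10]  zeros at y ∈ ∅
  x = 7: [0↦3, 1↦0, 2↦6, 3↦10, 4↦1, 5↦1, 6↦10, 7↦6, 8↦0, 9↦3, 10↦4]  zeros at y ∈ {1, 8}
  x = 8: [0↦1, 1↦9, 2↦4, 3↦8, 4↦10, 5↦10, 6↦8, 7↦4, 8↦9, 9↦1, 10↦2]  zeros at y ∈ ∅
  x = 9: [0↦3, 1↦0, 2↦6, 3↦10, 4↦1, 5↦1, 6↦10, 7↦6, 8↦0, 9↦3, 10↦4]  zeros at y ∈ {1, 8}
  x = 10: [0↦9, 1↦6, 2↦1, 3↦5, 4↦7, 5↦7, 6↦5, 7↦1, 8↦6, 9↦9, 10↦10]  zeros at y ∈ ∅
Collecting zeros: affine points = {(0, 2), (0, 7), (1, 0), (1, 9), (4, 0), (4, 9), (5, 2), (5, 7), (7, 1), (7, 8), (9, 1), (9, 8)}.
Total count |C(F_11)_aff| = 12.


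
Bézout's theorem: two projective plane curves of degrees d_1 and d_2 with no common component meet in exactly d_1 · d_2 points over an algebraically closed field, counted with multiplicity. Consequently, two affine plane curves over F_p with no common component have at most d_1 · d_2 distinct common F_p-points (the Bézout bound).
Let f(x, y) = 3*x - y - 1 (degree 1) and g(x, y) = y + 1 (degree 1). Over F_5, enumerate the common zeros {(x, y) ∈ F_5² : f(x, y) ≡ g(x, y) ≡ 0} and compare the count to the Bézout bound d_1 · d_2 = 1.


Common zeros: {(0, 4)}; count = 1; Bézout bound = 1.

deg(f) = 1, deg(g) = 1, so Bézout bound = 1.
Scan x ∈ F_5. For each x, list the y ∈ F_5 with f(x, y) ≡ 0 and those with g(x, y) ≡ 0 (mod 5); the common zeros in that column are the intersection.
  x = 0: f ≡ 0 at y ∈ {4}; g ≡ 0 at y ∈ {4}; common: {4}.
  x = 1: f ≡ 0 at y ∈ {2}; g ≡ 0 at y ∈ {4}; common: ∅.
  x = 2: f ≡ 0 at y ∈ {0}; g ≡ 0 at y ∈ {4}; common: ∅.
  x = 3: f ≡ 0 at y ∈ {3}; g ≡ 0 at y ∈ {4}; common: ∅.
  x = 4: f ≡ 0 at y ∈ {1}; g ≡ 0 at y ∈ {4}; common: ∅.
Collecting: common zeros = {(0, 4)}, so the count is 1.
Comparison with the Bézout bound: 1 ≤ 1 = deg(f)·deg(g), as expected for curves with no common component (the bound is attained).


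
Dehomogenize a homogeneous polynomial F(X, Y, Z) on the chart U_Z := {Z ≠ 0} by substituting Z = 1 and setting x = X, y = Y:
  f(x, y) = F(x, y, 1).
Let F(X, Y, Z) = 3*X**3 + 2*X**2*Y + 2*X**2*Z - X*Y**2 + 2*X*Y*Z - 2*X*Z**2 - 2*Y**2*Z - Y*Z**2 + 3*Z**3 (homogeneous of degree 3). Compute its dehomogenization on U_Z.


f(x, y) = 3*x**3 + 2*x**2*y + 2*x**2 - x*y**2 + 2*x*y - 2*x - 2*y**2 - y + 3

On U_Z we set Z = 1. Each monomial c·X^i·Y^j·Z^k in F becomes c·x^i·y^j·1^k = c·x^i·y^j.
Substituting Z = 1: F(X, Y, 1) = 3*x**3 + 2*x**2*y + 2*x**2 - x*y**2 + 2*x*y - 2*x - 2*y**2 - y + 3.
Note: deg(f) ≤ deg(F) = 3; strict inequality happens when F is divisible by Z (lost terms).


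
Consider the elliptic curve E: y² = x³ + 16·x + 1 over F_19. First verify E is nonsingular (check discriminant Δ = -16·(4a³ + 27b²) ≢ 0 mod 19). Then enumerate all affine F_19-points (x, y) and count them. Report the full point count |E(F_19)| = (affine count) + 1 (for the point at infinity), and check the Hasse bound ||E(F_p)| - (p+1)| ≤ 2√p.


Affine points = {(0, 1), (0, 18), (3, 0), (5, 4), (5, 15), (6, 3), (6, 16), (7, 0), (9, 0), (11, 8), (11, 11), (14, 9), (14, 10), (15, 5), (15, 14)}; affine count = 15; |E(F_19)| = 16.

Discriminant check: Δ ∝ 4a³ + 27b² = 4·16³ + 27·1² = 4·4096 + 27·1 ≡ 14 (mod 19). Nonzero ⇒ E is nonsingular.
For each x ∈ F_19, compute rhs = x³ + 16·x + 1 mod 19, then count y ∈ F_19 with y² ≡ rhs.
  x = 0: rhs = 1, matching y values: 1, 18 (2 points).
  x = 1: rhs = 18, matching y values: none (0 points).
  x = 2: rhs = 3, matching y values: none (0 points).
  x = 3: rhs = 0, matching y values: 0 (1 points).
  x = 4: rhs = 15, matching y values: none (0 points).
  x = 5: rhs = 16, matching y values: 4, 15 (2 points).
  x = 6: rhs = 9, matching y values: 3, 16 (2 points).
  x = 7: rhs = 0, matching y values: 0 (1 points).
  x = 8: rhs = 14, matching y values: none (0 points).
  x = 9: rhs = 0, matching y values: 0 (1 points).
  x = 10: rhs = 2, matching y values: none (0 points).
  x = 11: rhs = 7, matching y values: 8, 11 (2 points).
  x = 12: rhs = 2, matching y values: none (0 points).
  x = 13: rhs = 12, matching y values: none (0 points).
  x = 14: rhs = 5, matching y values: 9, 10 (2 points).
  x = 15: rhs = 6, matching y values: 5, 14 (2 points).
  x = 16: rhs = 2, matching y values: none (0 points).
  x = 17: rhs = 18, matching y values: none (0 points).
  x = 18: rhs = 3, matching y values: none (0 points).
Total affine count: 15.
Full point count |E(F_19)| = 15 + 1 = 16.
Hasse bound: |16 − (19+1)| = |-4| = 4 ≤ 2√19 ≈ 8.7178 ✓.


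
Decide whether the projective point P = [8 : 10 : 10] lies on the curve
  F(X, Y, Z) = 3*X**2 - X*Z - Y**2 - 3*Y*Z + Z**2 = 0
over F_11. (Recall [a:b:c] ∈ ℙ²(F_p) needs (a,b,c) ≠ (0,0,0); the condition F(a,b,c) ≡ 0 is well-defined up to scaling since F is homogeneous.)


F(8,10,10) ≡ 10 (mod 11); P is NOT on the curve.

Evaluate F(8, 10, 10) term-by-term (mod 11).
  3*X**2 ↦ 3·64·1·1 = 192
  -X*Z ↦ -1·8·1·10 = -80
  -Y**2 ↦ -1·1·100·1 = -100
  -3*Y*Z ↦ -3·1·10·10 = -300
  Z**2 ↦ 1·1·1·100 = 100
Sum: F(8, 10, 10) = (192) + (-80) + (-100) + (-300) + (100) = -188.
Reducing mod 11: -188 ≡ 10 (mod 11).
Since F(a, b, c) ≡ 10 ≠ 0 (mod 11), P does NOT lie on the curve.


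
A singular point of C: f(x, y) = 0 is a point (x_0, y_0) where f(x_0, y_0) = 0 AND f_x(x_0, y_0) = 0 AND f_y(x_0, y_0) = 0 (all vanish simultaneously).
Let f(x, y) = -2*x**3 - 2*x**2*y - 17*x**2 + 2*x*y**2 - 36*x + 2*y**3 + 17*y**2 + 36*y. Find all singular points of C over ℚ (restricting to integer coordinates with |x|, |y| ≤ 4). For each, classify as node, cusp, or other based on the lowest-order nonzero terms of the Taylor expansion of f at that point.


Singular points: {(-2, -2)}; classification: node.

Compute partial derivatives:
  f_x = -6*x**2 - 4*x*y - 34*x + 2*y**2 - 36.
  f_y = -2*x**2 + 4*x*y + 6*y**2 + 34*y + 36.
Scan x_0 ∈ {−4, ..., 4}. For each x_0, f_y(x_0, y) is a polynomial in y; find its integer roots y ∈ {−4, ..., 4}, then test f_x and f at those candidates.
  x = -4: f_y(-4, y) = 6*y**2 + 18*y + 4; no integer root y with |y| ≤ 4.
  x = -3: f_y(-3, y) = 6*y**2 + 22*y + 18; no integer root y with |y| ≤ 4.
  x = -2: f_y(-2, y) = 6*y**2 + 26*y + 28; vanishes at y ∈ {-2}. (-2, -2): f_x = 0, f = 0 — SINGULAR.
  x = -1: f_y(-1, y) = 6*y**2 + 30*y + 34; no integer root y with |y| ≤ 4.
  x = 0: f_y(0, y) = 6*y**2 + 34*y + 36; no integer root y with |y| ≤ 4.
  x = 1: f_y(1, y) = 6*y**2 + 38*y + 34; no integer root y with |y| ≤ 4.
  x = 2: f_y(2, y) = 6*y**2 + 42*y + 28; no integer root y with |y| ≤ 4.
  x = 3: f_y(3, y) = 6*y**2 + 46*y + 18; no integer root y with |y| ≤ 4.
  x = 4: f_y(4, y) = 6*y**2 + 50*y + 4; no integer root y with |y| ≤ 4.
Only singular point on the grid: (-2, -2).
Classify: substitute x = -2 + u, y = -2 + v and expand: f = -2*u**3 - 2*u**2*v - u**2 + 2*u*v**2 + 2*v**3 + v**2.
No constant or linear terms (consistent with a singular point). Quadratic part: -u**2 + v**2. Cubic part: -2*u**3 - 2*u**2*v + 2*u*v**2 + 2*v**3.
The quadratic part v**2 - u**2 = (v − u)(v + u) splits into two distinct linear factors, so there are two distinct tangent lines y − -2 = ±(x − -2) — this is a node (ordinary double point).
Classification: node.
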